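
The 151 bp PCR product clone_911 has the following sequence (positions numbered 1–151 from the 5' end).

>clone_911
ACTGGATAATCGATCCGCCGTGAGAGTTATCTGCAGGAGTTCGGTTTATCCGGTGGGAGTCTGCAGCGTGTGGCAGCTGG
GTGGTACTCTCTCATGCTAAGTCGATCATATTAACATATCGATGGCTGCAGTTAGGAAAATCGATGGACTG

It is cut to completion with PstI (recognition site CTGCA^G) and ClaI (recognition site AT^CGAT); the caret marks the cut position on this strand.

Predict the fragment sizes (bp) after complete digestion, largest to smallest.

PstI sites (CTGCAG) start at positions 31, 61, 126.
PstI cuts after base 5 of each site (before the last base), so after positions 35, 65, 130.
ClaI sites (ATCGAT) start at positions 9, 118, 140.
ClaI cuts after base 2 of each site, so after positions 10, 119, 141.
Combined cut positions: 10, 35, 65, 119, 130, 141.
Linear molecule, 6 cuts → 7 fragments:
  1–10 → 10 bp
  11–35 → 25 bp
  36–65 → 30 bp
  66–119 → 54 bp
  120–130 → 11 bp
  131–141 → 11 bp
  142–151 → 10 bp
Sorted largest to smallest: 54, 30, 25, 11, 11, 10, 10 bp.

54, 30, 25, 11, 11, 10, 10 bp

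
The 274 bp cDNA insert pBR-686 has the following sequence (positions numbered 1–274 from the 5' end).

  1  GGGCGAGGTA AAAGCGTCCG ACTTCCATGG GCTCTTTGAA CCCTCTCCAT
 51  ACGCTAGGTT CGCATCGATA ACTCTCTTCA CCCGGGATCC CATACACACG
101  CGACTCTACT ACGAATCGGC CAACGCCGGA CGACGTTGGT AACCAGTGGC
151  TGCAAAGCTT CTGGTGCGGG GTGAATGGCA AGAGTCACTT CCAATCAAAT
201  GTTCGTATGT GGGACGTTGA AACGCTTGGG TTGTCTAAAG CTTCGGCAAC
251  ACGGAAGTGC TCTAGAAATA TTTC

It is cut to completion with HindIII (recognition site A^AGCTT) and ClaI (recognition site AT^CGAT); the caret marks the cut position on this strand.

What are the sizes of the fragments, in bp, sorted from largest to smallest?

HindIII sites (AAGCTT) start at positions 155, 238.
HindIII cuts after the first base of each site, so after positions 155, 238.
The ClaI site (ATCGAT) starts at position 64.
ClaI cuts after base 2 of each site, so after position 65.
Combined cut positions: 65, 155, 238.
Linear molecule, 3 cuts → 4 fragments:
  1–65 → 65 bp
  66–155 → 90 bp
  156–238 → 83 bp
  239–274 → 36 bp
Sorted largest to smallest: 90, 83, 65, 36 bp.

90, 83, 65, 36 bp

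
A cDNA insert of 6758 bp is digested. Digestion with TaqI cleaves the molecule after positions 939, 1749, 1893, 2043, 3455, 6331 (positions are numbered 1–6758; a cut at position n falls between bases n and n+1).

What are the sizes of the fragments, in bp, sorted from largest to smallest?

Linear molecule, 6 cuts → 7 fragments:
  939 − 0 = 939 bp
  1749 − 939 = 810 bp
  1893 − 1749 = 144 bp
  2043 − 1893 = 150 bp
  3455 − 2043 = 1412 bp
  6331 − 3455 = 2876 bp
  6758 − 6331 = 427 bp
Sorted largest to smallest: 2876, 1412, 939, 810, 427, 150, 144 bp.

2876, 1412, 939, 810, 427, 150, 144 bp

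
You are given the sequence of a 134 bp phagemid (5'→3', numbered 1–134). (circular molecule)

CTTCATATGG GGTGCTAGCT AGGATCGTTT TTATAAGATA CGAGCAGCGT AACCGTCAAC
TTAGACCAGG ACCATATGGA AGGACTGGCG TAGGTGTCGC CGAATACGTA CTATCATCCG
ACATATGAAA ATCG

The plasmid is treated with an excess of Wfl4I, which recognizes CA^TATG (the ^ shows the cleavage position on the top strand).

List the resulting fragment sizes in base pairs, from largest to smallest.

Wfl4I sites (CATATG) start at positions 4, 73, 122.
Wfl4I cuts after base 2 of each site, so after positions 5, 74, 123.
Circular molecule, 3 cuts → 3 fragments:
  6–74 → 69 bp
  75–123 → 49 bp
  124–134 then 1–5 → 11 + 5 = 16 bp
Sorted largest to smallest: 69, 49, 16 bp.

69, 49, 16 bp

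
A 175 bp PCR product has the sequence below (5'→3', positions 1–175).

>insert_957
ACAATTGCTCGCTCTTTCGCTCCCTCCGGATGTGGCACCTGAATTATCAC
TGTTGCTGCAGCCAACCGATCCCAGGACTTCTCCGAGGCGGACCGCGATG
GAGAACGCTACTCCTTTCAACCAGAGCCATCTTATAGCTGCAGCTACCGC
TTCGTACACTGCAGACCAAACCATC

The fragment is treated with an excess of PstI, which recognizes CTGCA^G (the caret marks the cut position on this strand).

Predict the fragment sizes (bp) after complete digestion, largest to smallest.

82, 60, 21, 12 bp

PstI sites (CTGCAG) start at positions 56, 138, 159.
PstI cuts after base 5 of each site (before the last base), so after positions 60, 142, 163.
Linear molecule, 3 cuts → 4 fragments:
  1–60 → 60 bp
  61–142 → 82 bp
  143–163 → 21 bp
  164–175 → 12 bp
Sorted largest to smallest: 82, 60, 21, 12 bp.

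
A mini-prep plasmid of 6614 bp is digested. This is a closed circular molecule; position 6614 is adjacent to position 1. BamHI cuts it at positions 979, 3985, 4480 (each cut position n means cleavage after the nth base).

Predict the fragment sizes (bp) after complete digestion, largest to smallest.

3113, 3006, 495 bp

Circular molecule, 3 cuts → 3 fragments:
  3985 − 979 = 3006 bp
  4480 − 3985 = 495 bp
  wrap: 6614 − 4480 + 979 = 3113 bp
Sorted largest to smallest: 3113, 3006, 495 bp.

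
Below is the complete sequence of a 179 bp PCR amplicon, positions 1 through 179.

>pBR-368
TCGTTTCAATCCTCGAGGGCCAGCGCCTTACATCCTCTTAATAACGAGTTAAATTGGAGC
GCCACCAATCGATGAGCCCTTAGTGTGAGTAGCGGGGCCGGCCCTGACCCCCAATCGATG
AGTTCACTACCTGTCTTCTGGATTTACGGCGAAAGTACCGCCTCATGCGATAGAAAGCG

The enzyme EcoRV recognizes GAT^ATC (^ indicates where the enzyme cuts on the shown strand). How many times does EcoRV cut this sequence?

No occurrence of GATATC is present in the sequence.
EcoRV does not cut: 0 sites.

0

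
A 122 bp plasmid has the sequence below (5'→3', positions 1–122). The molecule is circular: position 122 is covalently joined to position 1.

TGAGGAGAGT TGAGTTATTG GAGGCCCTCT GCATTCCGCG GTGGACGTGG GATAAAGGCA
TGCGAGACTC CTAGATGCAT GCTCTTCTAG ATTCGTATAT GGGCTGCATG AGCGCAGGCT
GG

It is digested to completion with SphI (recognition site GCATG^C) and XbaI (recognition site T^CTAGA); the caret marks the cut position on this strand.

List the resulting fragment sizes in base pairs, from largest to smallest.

SphI sites (GCATGC) start at positions 58, 77.
SphI cuts after base 5 of each site (before the last base), so after positions 62, 81.
The XbaI site (TCTAGA) starts at position 86.
XbaI cuts after the first base of each site, so after position 86.
Combined cut positions: 62, 81, 86.
Circular molecule, 3 cuts → 3 fragments:
  63–81 → 19 bp
  82–86 → 5 bp
  87–122 then 1–62 → 36 + 62 = 98 bp
Sorted largest to smallest: 98, 19, 5 bp.

98, 19, 5 bp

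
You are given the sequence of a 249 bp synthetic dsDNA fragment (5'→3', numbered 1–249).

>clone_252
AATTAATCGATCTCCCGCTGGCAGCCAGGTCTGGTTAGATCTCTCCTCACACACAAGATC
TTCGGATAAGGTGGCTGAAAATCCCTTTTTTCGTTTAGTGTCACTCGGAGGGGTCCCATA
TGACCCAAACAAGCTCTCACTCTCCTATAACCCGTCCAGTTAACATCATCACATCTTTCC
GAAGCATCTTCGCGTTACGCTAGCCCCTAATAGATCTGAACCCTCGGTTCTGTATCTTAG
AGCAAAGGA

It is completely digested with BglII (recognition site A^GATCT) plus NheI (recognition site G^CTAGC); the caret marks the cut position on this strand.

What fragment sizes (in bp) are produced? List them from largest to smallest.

BglII sites (AGATCT) start at positions 37, 56, 212.
BglII cuts after the first base of each site, so after positions 37, 56, 212.
The NheI site (GCTAGC) starts at position 199.
NheI cuts after the first base of each site, so after position 199.
Combined cut positions: 37, 56, 199, 212.
Linear molecule, 4 cuts → 5 fragments:
  1–37 → 37 bp
  38–56 → 19 bp
  57–199 → 143 bp
  200–212 → 13 bp
  213–249 → 37 bp
Sorted largest to smallest: 143, 37, 37, 19, 13 bp.

143, 37, 37, 19, 13 bp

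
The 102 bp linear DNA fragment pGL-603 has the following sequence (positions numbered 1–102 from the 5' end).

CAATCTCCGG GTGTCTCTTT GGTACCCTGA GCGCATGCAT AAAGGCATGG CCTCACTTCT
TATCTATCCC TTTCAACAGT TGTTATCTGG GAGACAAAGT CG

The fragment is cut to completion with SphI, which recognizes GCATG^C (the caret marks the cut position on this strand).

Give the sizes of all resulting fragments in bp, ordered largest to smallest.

The SphI site (GCATGC) starts at position 33.
SphI cuts after base 5 of each site (before the last base), so after position 37.
Linear molecule, 1 cut → 2 fragments:
  1–37 → 37 bp
  38–102 → 65 bp
Sorted largest to smallest: 65, 37 bp.

65, 37 bp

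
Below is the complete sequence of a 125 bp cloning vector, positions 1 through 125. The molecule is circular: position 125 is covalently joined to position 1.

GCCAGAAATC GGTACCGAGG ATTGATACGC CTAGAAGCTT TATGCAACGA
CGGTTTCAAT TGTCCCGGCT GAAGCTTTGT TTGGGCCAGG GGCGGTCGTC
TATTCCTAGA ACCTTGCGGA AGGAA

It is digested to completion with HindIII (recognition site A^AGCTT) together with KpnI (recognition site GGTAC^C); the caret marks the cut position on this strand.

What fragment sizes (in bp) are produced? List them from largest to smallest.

HindIII sites (AAGCTT) start at positions 35, 72.
HindIII cuts after the first base of each site, so after positions 35, 72.
The KpnI site (GGTACC) starts at position 11.
KpnI cuts after base 5 of each site (before the last base), so after position 15.
Combined cut positions: 15, 35, 72.
Circular molecule, 3 cuts → 3 fragments:
  16–35 → 20 bp
  36–72 → 37 bp
  73–125 then 1–15 → 53 + 15 = 68 bp
Sorted largest to smallest: 68, 37, 20 bp.

68, 37, 20 bp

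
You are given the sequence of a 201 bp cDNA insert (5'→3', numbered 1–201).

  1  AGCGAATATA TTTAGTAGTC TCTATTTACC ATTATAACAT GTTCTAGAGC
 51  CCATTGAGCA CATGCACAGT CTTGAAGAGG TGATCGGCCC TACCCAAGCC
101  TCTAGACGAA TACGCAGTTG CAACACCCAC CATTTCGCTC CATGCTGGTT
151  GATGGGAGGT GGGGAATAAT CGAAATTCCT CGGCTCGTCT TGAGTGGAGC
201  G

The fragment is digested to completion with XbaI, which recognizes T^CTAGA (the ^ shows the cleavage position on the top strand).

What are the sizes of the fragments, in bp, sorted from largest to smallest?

XbaI sites (TCTAGA) start at positions 43, 101.
XbaI cuts after the first base of each site, so after positions 43, 101.
Linear molecule, 2 cuts → 3 fragments:
  1–43 → 43 bp
  44–101 → 58 bp
  102–201 → 100 bp
Sorted largest to smallest: 100, 58, 43 bp.

100, 58, 43 bp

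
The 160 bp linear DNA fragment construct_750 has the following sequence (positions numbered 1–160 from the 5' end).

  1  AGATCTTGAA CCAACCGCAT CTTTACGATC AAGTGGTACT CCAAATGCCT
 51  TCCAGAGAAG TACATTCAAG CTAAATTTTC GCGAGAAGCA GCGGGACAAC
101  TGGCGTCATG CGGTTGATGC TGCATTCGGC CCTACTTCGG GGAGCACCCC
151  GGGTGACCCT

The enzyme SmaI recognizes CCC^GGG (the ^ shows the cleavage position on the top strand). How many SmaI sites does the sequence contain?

1

CCCGGG occurs starting at position 148.
SmaI cuts at 1 site.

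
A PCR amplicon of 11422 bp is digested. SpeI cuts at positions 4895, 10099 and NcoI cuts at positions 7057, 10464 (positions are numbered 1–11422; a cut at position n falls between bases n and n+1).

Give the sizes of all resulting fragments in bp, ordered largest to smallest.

Combined cut positions (sorted): 4895, 7057, 10099, 10464.
Linear molecule, 4 cuts → 5 fragments:
  4895 − 0 = 4895 bp
  7057 − 4895 = 2162 bp
  10099 − 7057 = 3042 bp
  10464 − 10099 = 365 bp
  11422 − 10464 = 958 bp
Sorted largest to smallest: 4895, 3042, 2162, 958, 365 bp.

4895, 3042, 2162, 958, 365 bp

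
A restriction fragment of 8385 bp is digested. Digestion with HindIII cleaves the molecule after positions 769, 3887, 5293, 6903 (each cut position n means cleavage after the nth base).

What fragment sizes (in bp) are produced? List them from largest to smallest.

3118, 1610, 1482, 1406, 769 bp

Linear molecule, 4 cuts → 5 fragments:
  769 − 0 = 769 bp
  3887 − 769 = 3118 bp
  5293 − 3887 = 1406 bp
  6903 − 5293 = 1610 bp
  8385 − 6903 = 1482 bp
Sorted largest to smallest: 3118, 1610, 1482, 1406, 769 bp.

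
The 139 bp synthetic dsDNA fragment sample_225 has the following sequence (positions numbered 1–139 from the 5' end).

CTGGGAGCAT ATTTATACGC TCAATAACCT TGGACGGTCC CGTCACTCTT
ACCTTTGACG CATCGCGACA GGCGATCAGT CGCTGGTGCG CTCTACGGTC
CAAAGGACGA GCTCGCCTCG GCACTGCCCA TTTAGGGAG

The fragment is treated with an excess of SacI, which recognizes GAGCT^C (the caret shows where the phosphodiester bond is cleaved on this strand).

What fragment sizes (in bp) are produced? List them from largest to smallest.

The SacI site (GAGCTC) starts at position 109.
SacI cuts after base 5 of each site (before the last base), so after position 113.
Linear molecule, 1 cut → 2 fragments:
  1–113 → 113 bp
  114–139 → 26 bp
Sorted largest to smallest: 113, 26 bp.

113, 26 bp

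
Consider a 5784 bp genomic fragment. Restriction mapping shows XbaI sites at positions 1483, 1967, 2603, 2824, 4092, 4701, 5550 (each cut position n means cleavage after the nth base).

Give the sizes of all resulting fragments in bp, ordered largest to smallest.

1483, 1268, 849, 636, 609, 484, 234, 221 bp

Linear molecule, 7 cuts → 8 fragments:
  1483 − 0 = 1483 bp
  1967 − 1483 = 484 bp
  2603 − 1967 = 636 bp
  2824 − 2603 = 221 bp
  4092 − 2824 = 1268 bp
  4701 − 4092 = 609 bp
  5550 − 4701 = 849 bp
  5784 − 5550 = 234 bp
Sorted largest to smallest: 1483, 1268, 849, 636, 609, 484, 234, 221 bp.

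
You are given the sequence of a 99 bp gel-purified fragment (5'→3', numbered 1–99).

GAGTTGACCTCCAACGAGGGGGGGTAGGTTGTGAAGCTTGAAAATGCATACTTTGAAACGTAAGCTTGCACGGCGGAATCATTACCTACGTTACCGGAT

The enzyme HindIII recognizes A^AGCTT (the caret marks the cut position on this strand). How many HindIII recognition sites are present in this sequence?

2

AAGCTT occurs starting at positions 34, 62.
HindIII cuts at 2 sites.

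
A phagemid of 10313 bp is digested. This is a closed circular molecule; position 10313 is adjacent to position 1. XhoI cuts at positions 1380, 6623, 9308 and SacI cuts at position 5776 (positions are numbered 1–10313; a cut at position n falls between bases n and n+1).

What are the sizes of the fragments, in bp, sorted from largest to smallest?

Combined cut positions (sorted): 1380, 5776, 6623, 9308.
Circular molecule, 4 cuts → 4 fragments:
  5776 − 1380 = 4396 bp
  6623 − 5776 = 847 bp
  9308 − 6623 = 2685 bp
  wrap: 10313 − 9308 + 1380 = 2385 bp
Sorted largest to smallest: 4396, 2685, 2385, 847 bp.

4396, 2685, 2385, 847 bp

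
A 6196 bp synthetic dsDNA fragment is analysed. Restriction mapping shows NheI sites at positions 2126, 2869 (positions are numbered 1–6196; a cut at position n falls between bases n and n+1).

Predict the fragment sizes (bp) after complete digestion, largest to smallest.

3327, 2126, 743 bp

Linear molecule, 2 cuts → 3 fragments:
  2126 − 0 = 2126 bp
  2869 − 2126 = 743 bp
  6196 − 2869 = 3327 bp
Sorted largest to smallest: 3327, 2126, 743 bp.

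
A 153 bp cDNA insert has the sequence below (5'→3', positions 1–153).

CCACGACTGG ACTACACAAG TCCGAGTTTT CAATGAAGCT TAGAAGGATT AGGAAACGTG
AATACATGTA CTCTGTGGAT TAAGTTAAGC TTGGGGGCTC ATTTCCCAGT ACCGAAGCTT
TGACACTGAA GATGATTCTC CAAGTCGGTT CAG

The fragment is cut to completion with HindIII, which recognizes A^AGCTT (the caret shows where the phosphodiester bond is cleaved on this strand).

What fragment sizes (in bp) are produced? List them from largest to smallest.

51, 38, 36, 28 bp

HindIII sites (AAGCTT) start at positions 36, 87, 115.
HindIII cuts after the first base of each site, so after positions 36, 87, 115.
Linear molecule, 3 cuts → 4 fragments:
  1–36 → 36 bp
  37–87 → 51 bp
  88–115 → 28 bp
  116–153 → 38 bp
Sorted largest to smallest: 51, 38, 36, 28 bp.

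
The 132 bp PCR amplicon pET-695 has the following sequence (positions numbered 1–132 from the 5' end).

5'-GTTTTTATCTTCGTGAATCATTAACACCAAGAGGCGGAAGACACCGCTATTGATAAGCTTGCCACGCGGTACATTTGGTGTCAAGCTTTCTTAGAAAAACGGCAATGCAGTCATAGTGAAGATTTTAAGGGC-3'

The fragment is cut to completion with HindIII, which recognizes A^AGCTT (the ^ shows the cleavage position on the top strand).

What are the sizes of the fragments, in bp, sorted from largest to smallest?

55, 49, 28 bp

HindIII sites (AAGCTT) start at positions 55, 83.
HindIII cuts after the first base of each site, so after positions 55, 83.
Linear molecule, 2 cuts → 3 fragments:
  1–55 → 55 bp
  56–83 → 28 bp
  84–132 → 49 bp
Sorted largest to smallest: 55, 49, 28 bp.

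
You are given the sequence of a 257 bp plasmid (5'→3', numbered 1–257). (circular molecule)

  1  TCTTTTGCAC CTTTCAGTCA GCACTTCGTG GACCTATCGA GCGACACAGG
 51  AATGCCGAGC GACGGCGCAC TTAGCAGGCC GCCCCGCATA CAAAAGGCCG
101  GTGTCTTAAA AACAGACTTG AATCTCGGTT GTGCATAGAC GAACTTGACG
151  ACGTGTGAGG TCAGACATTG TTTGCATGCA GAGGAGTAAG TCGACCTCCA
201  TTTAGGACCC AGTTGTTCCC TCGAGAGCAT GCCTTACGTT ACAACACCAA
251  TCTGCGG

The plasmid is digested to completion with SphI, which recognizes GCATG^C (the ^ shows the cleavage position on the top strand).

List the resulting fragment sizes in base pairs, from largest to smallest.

SphI sites (GCATGC) start at positions 174, 227.
SphI cuts after base 5 of each site (before the last base), so after positions 178, 231.
Circular molecule, 2 cuts → 2 fragments:
  179–231 → 53 bp
  232–257 then 1–178 → 26 + 178 = 204 bp
Sorted largest to smallest: 204, 53 bp.

204, 53 bp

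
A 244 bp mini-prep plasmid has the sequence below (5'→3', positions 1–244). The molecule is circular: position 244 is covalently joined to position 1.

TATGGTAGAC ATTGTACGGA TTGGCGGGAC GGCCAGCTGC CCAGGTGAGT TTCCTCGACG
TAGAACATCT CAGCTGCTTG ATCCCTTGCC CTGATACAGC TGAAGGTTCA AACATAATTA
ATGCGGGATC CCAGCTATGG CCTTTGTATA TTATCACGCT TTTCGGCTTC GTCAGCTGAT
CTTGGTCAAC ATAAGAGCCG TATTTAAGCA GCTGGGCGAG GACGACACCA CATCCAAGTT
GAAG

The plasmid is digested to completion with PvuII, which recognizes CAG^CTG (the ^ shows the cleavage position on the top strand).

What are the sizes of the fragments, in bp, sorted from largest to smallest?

PvuII sites (CAGCTG) start at positions 34, 71, 97, 173, 209.
PvuII cuts after base 3 of each site, so after positions 36, 73, 99, 175, 211.
Circular molecule, 5 cuts → 5 fragments:
  37–73 → 37 bp
  74–99 → 26 bp
  100–175 → 76 bp
  176–211 → 36 bp
  212–244 then 1–36 → 33 + 36 = 69 bp
Sorted largest to smallest: 76, 69, 37, 36, 26 bp.

76, 69, 37, 36, 26 bp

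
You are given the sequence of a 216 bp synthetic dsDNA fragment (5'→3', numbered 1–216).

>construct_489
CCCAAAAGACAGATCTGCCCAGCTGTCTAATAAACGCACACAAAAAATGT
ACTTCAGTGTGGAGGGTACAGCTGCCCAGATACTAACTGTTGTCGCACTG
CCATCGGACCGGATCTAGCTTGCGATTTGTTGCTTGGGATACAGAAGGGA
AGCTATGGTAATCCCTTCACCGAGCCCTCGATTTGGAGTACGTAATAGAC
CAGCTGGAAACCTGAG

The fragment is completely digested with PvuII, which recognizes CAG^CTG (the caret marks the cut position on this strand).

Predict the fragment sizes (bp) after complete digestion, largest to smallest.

PvuII sites (CAGCTG) start at positions 20, 69, 201.
PvuII cuts after base 3 of each site, so after positions 22, 71, 203.
Linear molecule, 3 cuts → 4 fragments:
  1–22 → 22 bp
  23–71 → 49 bp
  72–203 → 132 bp
  204–216 → 13 bp
Sorted largest to smallest: 132, 49, 22, 13 bp.

132, 49, 22, 13 bp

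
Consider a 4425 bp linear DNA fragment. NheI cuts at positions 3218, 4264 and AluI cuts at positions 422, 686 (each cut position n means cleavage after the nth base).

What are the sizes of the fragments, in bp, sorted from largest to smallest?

Combined cut positions (sorted): 422, 686, 3218, 4264.
Linear molecule, 4 cuts → 5 fragments:
  422 − 0 = 422 bp
  686 − 422 = 264 bp
  3218 − 686 = 2532 bp
  4264 − 3218 = 1046 bp
  4425 − 4264 = 161 bp
Sorted largest to smallest: 2532, 1046, 422, 264, 161 bp.

2532, 1046, 422, 264, 161 bp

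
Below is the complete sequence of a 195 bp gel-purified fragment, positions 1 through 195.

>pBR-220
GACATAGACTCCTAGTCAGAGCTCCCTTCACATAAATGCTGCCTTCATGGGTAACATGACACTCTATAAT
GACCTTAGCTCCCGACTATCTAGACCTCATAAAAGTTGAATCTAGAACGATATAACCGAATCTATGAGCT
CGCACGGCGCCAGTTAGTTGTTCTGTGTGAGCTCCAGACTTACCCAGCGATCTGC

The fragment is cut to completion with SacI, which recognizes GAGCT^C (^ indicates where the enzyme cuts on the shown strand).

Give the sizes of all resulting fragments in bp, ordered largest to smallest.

SacI sites (GAGCTC) start at positions 19, 136, 169.
SacI cuts after base 5 of each site (before the last base), so after positions 23, 140, 173.
Linear molecule, 3 cuts → 4 fragments:
  1–23 → 23 bp
  24–140 → 117 bp
  141–173 → 33 bp
  174–195 → 22 bp
Sorted largest to smallest: 117, 33, 23, 22 bp.

117, 33, 23, 22 bp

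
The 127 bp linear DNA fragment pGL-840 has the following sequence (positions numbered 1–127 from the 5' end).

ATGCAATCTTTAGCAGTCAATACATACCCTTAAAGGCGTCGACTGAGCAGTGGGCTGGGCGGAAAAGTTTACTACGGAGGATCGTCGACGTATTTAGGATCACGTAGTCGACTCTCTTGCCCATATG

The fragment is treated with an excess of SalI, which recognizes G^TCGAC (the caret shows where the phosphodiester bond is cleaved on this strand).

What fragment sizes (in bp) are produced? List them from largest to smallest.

46, 38, 23, 20 bp

SalI sites (GTCGAC) start at positions 38, 84, 107.
SalI cuts after the first base of each site, so after positions 38, 84, 107.
Linear molecule, 3 cuts → 4 fragments:
  1–38 → 38 bp
  39–84 → 46 bp
  85–107 → 23 bp
  108–127 → 20 bp
Sorted largest to smallest: 46, 38, 23, 20 bp.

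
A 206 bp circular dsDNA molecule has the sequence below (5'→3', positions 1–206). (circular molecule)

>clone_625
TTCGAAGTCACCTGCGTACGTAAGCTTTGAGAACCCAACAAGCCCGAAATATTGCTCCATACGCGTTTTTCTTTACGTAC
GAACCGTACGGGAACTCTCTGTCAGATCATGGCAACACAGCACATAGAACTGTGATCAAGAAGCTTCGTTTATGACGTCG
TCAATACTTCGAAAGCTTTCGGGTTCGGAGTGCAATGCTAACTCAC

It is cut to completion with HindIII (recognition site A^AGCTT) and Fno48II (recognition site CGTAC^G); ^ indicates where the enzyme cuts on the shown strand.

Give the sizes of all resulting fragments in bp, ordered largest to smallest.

58, 52, 52, 32, 9, 3 bp

HindIII sites (AAGCTT) start at positions 22, 141, 173.
HindIII cuts after the first base of each site, so after positions 22, 141, 173.
Fno48II sites (CGTACG) start at positions 15, 76, 85.
Fno48II cuts after base 5 of each site (before the last base), so after positions 19, 80, 89.
Combined cut positions: 19, 22, 80, 89, 141, 173.
Circular molecule, 6 cuts → 6 fragments:
  20–22 → 3 bp
  23–80 → 58 bp
  81–89 → 9 bp
  90–141 → 52 bp
  142–173 → 32 bp
  174–206 then 1–19 → 33 + 19 = 52 bp
Sorted largest to smallest: 58, 52, 52, 32, 9, 3 bp.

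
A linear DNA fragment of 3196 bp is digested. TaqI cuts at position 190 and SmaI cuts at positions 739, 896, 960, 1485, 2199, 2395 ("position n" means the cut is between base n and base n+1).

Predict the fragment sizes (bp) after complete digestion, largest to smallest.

Combined cut positions (sorted): 190, 739, 896, 960, 1485, 2199, 2395.
Linear molecule, 7 cuts → 8 fragments:
  190 − 0 = 190 bp
  739 − 190 = 549 bp
  896 − 739 = 157 bp
  960 − 896 = 64 bp
  1485 − 960 = 525 bp
  2199 − 1485 = 714 bp
  2395 − 2199 = 196 bp
  3196 − 2395 = 801 bp
Sorted largest to smallest: 801, 714, 549, 525, 196, 190, 157, 64 bp.

801, 714, 549, 525, 196, 190, 157, 64 bp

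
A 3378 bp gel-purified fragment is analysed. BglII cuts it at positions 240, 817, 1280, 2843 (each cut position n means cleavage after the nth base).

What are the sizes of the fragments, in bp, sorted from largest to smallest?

Linear molecule, 4 cuts → 5 fragments:
  240 − 0 = 240 bp
  817 − 240 = 577 bp
  1280 − 817 = 463 bp
  2843 − 1280 = 1563 bp
  3378 − 2843 = 535 bp
Sorted largest to smallest: 1563, 577, 535, 463, 240 bp.

1563, 577, 535, 463, 240 bp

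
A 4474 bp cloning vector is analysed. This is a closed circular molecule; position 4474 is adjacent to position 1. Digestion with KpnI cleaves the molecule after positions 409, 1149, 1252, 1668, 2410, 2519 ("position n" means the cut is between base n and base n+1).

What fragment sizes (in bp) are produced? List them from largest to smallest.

Circular molecule, 6 cuts → 6 fragments:
  1149 − 409 = 740 bp
  1252 − 1149 = 103 bp
  1668 − 1252 = 416 bp
  2410 − 1668 = 742 bp
  2519 − 2410 = 109 bp
  wrap: 4474 − 2519 + 409 = 2364 bp
Sorted largest to smallest: 2364, 742, 740, 416, 109, 103 bp.

2364, 742, 740, 416, 109, 103 bp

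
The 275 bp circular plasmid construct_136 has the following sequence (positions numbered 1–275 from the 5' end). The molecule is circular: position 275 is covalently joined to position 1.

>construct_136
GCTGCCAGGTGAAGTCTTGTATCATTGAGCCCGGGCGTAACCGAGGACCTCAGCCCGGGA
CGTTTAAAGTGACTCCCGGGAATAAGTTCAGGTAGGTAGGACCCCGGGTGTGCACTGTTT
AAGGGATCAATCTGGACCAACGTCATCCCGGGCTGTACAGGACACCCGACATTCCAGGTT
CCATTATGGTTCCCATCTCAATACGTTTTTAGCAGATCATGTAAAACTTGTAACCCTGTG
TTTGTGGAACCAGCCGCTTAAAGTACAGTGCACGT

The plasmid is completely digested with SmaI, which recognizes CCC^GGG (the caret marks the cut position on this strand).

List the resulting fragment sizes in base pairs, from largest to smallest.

158, 44, 28, 24, 21 bp

SmaI sites (CCCGGG) start at positions 30, 54, 75, 103, 147.
SmaI cuts after base 3 of each site, so after positions 32, 56, 77, 105, 149.
Circular molecule, 5 cuts → 5 fragments:
  33–56 → 24 bp
  57–77 → 21 bp
  78–105 → 28 bp
  106–149 → 44 bp
  150–275 then 1–32 → 126 + 32 = 158 bp
Sorted largest to smallest: 158, 44, 28, 24, 21 bp.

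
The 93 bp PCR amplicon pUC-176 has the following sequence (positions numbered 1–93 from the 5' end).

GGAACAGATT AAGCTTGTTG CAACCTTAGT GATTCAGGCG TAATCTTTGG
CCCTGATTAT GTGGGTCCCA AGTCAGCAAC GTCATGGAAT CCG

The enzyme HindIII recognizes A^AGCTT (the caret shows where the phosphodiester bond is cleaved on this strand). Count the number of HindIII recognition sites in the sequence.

AAGCTT occurs starting at position 11.
HindIII cuts at 1 site.

1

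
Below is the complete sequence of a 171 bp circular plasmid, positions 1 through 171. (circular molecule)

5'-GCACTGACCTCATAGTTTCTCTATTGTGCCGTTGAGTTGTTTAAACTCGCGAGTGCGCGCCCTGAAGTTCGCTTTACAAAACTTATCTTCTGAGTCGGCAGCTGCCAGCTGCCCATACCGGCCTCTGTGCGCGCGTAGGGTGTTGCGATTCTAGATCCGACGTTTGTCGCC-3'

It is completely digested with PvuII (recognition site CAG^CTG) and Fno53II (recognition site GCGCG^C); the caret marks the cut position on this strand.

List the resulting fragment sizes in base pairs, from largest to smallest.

PvuII sites (CAGCTG) start at positions 99, 106.
PvuII cuts after base 3 of each site, so after positions 101, 108.
Fno53II sites (GCGCGC) start at positions 55, 129.
Fno53II cuts after base 5 of each site (before the last base), so after positions 59, 133.
Combined cut positions: 59, 101, 108, 133.
Circular molecule, 4 cuts → 4 fragments:
  60–101 → 42 bp
  102–108 → 7 bp
  109–133 → 25 bp
  134–171 then 1–59 → 38 + 59 = 97 bp
Sorted largest to smallest: 97, 42, 25, 7 bp.

97, 42, 25, 7 bp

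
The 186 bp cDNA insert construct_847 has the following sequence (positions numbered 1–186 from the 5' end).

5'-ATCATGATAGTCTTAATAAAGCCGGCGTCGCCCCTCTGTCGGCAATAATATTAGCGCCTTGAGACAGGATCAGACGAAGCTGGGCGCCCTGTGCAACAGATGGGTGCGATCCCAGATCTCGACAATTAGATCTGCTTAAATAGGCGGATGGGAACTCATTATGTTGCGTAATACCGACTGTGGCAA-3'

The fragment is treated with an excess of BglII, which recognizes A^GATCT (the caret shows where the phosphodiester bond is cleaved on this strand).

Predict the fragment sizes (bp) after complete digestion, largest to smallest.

114, 58, 14 bp

BglII sites (AGATCT) start at positions 114, 128.
BglII cuts after the first base of each site, so after positions 114, 128.
Linear molecule, 2 cuts → 3 fragments:
  1–114 → 114 bp
  115–128 → 14 bp
  129–186 → 58 bp
Sorted largest to smallest: 114, 58, 14 bp.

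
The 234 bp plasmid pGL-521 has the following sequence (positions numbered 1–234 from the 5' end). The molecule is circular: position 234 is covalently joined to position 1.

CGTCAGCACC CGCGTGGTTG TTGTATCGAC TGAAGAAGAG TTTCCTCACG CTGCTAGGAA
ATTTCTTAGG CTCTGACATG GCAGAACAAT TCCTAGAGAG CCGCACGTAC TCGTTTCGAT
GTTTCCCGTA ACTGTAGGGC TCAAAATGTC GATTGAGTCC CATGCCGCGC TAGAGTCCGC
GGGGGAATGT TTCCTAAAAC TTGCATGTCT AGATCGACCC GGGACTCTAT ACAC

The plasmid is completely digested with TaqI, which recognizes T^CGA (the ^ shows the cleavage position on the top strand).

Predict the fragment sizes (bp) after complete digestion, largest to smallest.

90, 65, 46, 33 bp

TaqI sites (TCGA) start at positions 26, 116, 149, 214.
TaqI cuts after the first base of each site, so after positions 26, 116, 149, 214.
Circular molecule, 4 cuts → 4 fragments:
  27–116 → 90 bp
  117–149 → 33 bp
  150–214 → 65 bp
  215–234 then 1–26 → 20 + 26 = 46 bp
Sorted largest to smallest: 90, 65, 46, 33 bp.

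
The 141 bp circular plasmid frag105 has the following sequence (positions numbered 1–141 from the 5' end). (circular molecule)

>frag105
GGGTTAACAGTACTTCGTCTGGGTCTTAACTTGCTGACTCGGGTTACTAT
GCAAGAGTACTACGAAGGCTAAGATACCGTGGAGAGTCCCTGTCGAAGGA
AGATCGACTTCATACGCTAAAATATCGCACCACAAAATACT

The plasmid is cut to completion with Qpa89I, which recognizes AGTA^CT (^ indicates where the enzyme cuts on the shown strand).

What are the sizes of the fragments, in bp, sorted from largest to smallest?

Qpa89I sites (AGTACT) start at positions 9, 56.
Qpa89I cuts after base 4 of each site, so after positions 12, 59.
Circular molecule, 2 cuts → 2 fragments:
  13–59 → 47 bp
  60–141 then 1–12 → 82 + 12 = 94 bp
Sorted largest to smallest: 94, 47 bp.

94, 47 bp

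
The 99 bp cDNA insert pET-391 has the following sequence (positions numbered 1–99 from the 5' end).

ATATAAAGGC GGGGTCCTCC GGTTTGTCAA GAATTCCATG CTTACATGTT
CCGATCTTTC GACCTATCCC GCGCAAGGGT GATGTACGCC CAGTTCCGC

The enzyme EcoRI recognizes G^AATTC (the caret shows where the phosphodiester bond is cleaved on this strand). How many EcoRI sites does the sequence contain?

1

GAATTC occurs starting at position 31.
EcoRI cuts at 1 site.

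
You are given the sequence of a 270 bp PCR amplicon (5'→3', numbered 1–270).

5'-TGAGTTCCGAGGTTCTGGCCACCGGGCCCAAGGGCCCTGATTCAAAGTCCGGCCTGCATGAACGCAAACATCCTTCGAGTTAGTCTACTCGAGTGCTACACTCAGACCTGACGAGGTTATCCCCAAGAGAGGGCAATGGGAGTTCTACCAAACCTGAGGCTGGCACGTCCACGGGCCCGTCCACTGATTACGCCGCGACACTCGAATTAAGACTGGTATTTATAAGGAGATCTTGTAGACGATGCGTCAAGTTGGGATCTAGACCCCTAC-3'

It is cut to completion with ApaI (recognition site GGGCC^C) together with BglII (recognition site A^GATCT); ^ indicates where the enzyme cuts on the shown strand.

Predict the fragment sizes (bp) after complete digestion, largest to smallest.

ApaI sites (GGGCCC) start at positions 24, 32, 173.
ApaI cuts after base 5 of each site (before the last base), so after positions 28, 36, 177.
The BglII site (AGATCT) starts at position 228.
BglII cuts after the first base of each site, so after position 228.
Combined cut positions: 28, 36, 177, 228.
Linear molecule, 4 cuts → 5 fragments:
  1–28 → 28 bp
  29–36 → 8 bp
  37–177 → 141 bp
  178–228 → 51 bp
  229–270 → 42 bp
Sorted largest to smallest: 141, 51, 42, 28, 8 bp.

141, 51, 42, 28, 8 bp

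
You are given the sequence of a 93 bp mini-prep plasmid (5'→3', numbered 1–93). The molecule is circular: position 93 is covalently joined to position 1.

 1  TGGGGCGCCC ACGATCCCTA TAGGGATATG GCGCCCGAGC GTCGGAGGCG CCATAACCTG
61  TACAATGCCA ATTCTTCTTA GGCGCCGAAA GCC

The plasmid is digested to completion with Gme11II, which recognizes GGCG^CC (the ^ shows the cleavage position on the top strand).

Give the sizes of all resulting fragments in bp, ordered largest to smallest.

34, 26, 17, 16 bp

Gme11II sites (GGCGCC) start at positions 4, 30, 47, 81.
Gme11II cuts after base 4 of each site, so after positions 7, 33, 50, 84.
Circular molecule, 4 cuts → 4 fragments:
  8–33 → 26 bp
  34–50 → 17 bp
  51–84 → 34 bp
  85–93 then 1–7 → 9 + 7 = 16 bp
Sorted largest to smallest: 34, 26, 17, 16 bp.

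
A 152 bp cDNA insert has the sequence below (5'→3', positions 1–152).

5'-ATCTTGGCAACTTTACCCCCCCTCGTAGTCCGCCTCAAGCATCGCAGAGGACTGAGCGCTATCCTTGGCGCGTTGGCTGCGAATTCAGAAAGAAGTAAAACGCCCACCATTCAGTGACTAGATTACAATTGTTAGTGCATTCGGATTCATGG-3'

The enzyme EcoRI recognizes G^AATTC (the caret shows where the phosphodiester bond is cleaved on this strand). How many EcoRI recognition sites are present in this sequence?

GAATTC occurs starting at position 81.
EcoRI cuts at 1 site.

1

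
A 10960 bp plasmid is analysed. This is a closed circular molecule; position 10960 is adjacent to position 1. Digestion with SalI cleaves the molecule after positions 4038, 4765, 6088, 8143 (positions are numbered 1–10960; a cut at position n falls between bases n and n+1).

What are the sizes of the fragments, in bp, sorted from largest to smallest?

Circular molecule, 4 cuts → 4 fragments:
  4765 − 4038 = 727 bp
  6088 − 4765 = 1323 bp
  8143 − 6088 = 2055 bp
  wrap: 10960 − 8143 + 4038 = 6855 bp
Sorted largest to smallest: 6855, 2055, 1323, 727 bp.

6855, 2055, 1323, 727 bp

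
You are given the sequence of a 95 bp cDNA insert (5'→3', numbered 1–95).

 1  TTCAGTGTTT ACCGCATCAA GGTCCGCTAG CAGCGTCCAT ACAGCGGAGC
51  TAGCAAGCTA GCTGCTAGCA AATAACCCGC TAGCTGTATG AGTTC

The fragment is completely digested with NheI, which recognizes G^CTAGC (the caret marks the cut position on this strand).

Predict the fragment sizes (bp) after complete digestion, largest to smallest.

NheI sites (GCTAGC) start at positions 26, 49, 57, 64, 79.
NheI cuts after the first base of each site, so after positions 26, 49, 57, 64, 79.
Linear molecule, 5 cuts → 6 fragments:
  1–26 → 26 bp
  27–49 → 23 bp
  50–57 → 8 bp
  58–64 → 7 bp
  65–79 → 15 bp
  80–95 → 16 bp
Sorted largest to smallest: 26, 23, 16, 15, 8, 7 bp.

26, 23, 16, 15, 8, 7 bp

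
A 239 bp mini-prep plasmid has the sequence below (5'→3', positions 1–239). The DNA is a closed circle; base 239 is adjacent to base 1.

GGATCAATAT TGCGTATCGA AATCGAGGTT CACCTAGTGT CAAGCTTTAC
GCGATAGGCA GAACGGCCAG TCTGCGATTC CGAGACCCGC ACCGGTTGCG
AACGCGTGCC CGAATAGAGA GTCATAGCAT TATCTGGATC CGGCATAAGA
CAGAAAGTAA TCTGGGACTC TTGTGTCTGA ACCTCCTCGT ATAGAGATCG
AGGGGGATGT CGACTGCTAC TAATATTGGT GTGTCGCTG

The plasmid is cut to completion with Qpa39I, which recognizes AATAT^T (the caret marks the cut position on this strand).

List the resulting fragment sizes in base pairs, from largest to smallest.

216, 23 bp

Qpa39I sites (AATATT) start at positions 6, 222.
Qpa39I cuts after base 5 of each site (before the last base), so after positions 10, 226.
Circular molecule, 2 cuts → 2 fragments:
  11–226 → 216 bp
  227–239 then 1–10 → 13 + 10 = 23 bp
Sorted largest to smallest: 216, 23 bp.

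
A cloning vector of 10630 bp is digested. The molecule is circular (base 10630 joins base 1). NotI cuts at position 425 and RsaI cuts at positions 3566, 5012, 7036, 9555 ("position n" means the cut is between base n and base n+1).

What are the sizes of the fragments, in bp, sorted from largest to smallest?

3141, 2519, 2024, 1500, 1446 bp

Combined cut positions (sorted): 425, 3566, 5012, 7036, 9555.
Circular molecule, 5 cuts → 5 fragments:
  3566 − 425 = 3141 bp
  5012 − 3566 = 1446 bp
  7036 − 5012 = 2024 bp
  9555 − 7036 = 2519 bp
  wrap: 10630 − 9555 + 425 = 1500 bp
Sorted largest to smallest: 3141, 2519, 2024, 1500, 1446 bp.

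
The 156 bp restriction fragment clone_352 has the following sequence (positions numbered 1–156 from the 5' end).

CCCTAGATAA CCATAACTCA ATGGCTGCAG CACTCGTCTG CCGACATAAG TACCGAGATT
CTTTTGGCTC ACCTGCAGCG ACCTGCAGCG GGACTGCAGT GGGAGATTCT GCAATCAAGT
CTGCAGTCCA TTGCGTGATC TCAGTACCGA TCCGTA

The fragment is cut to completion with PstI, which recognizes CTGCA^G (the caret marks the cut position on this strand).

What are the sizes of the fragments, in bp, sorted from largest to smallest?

PstI sites (CTGCAG) start at positions 25, 73, 83, 94, 121.
PstI cuts after base 5 of each site (before the last base), so after positions 29, 77, 87, 98, 125.
Linear molecule, 5 cuts → 6 fragments:
  1–29 → 29 bp
  30–77 → 48 bp
  78–87 → 10 bp
  88–98 → 11 bp
  99–125 → 27 bp
  126–156 → 31 bp
Sorted largest to smallest: 48, 31, 29, 27, 11, 10 bp.

48, 31, 29, 27, 11, 10 bp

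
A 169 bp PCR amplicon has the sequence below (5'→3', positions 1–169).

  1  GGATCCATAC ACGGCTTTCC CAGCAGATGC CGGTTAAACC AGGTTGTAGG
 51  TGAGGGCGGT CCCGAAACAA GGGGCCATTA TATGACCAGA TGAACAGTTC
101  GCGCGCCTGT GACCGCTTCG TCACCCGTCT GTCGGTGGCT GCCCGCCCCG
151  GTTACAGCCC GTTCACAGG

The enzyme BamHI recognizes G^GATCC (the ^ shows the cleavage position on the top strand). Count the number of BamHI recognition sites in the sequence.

GGATCC occurs starting at position 1.
BamHI cuts at 1 site.

1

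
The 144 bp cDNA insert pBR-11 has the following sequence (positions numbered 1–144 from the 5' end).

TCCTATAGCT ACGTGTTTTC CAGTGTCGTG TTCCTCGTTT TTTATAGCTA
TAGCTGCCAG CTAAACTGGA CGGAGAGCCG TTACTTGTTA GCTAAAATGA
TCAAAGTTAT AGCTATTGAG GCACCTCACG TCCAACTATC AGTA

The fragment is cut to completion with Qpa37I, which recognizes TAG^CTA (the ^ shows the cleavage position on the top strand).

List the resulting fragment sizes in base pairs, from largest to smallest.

Qpa37I sites (TAGCTA) start at positions 6, 45, 89, 110.
Qpa37I cuts after base 3 of each site, so after positions 8, 47, 91, 112.
Linear molecule, 4 cuts → 5 fragments:
  1–8 → 8 bp
  9–47 → 39 bp
  48–91 → 44 bp
  92–112 → 21 bp
  113–144 → 32 bp
Sorted largest to smallest: 44, 39, 32, 21, 8 bp.

44, 39, 32, 21, 8 bp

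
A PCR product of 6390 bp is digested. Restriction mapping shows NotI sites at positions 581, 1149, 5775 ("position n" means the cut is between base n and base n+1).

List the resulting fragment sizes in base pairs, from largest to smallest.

4626, 615, 581, 568 bp

Linear molecule, 3 cuts → 4 fragments:
  581 − 0 = 581 bp
  1149 − 581 = 568 bp
  5775 − 1149 = 4626 bp
  6390 − 5775 = 615 bp
Sorted largest to smallest: 4626, 615, 581, 568 bp.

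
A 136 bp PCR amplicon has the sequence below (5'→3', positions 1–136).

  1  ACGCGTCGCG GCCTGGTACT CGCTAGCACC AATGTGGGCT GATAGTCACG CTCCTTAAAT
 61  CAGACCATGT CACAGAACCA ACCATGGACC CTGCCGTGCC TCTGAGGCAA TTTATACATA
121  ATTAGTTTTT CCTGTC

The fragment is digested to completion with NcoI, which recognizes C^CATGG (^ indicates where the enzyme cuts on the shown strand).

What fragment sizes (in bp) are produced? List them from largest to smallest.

82, 54 bp

The NcoI site (CCATGG) starts at position 82.
NcoI cuts after the first base of each site, so after position 82.
Linear molecule, 1 cut → 2 fragments:
  1–82 → 82 bp
  83–136 → 54 bp
Sorted largest to smallest: 82, 54 bp.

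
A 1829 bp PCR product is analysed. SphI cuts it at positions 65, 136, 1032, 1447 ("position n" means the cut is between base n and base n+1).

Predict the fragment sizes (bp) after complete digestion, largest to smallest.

896, 415, 382, 71, 65 bp

Linear molecule, 4 cuts → 5 fragments:
  65 − 0 = 65 bp
  136 − 65 = 71 bp
  1032 − 136 = 896 bp
  1447 − 1032 = 415 bp
  1829 − 1447 = 382 bp
Sorted largest to smallest: 896, 415, 382, 71, 65 bp.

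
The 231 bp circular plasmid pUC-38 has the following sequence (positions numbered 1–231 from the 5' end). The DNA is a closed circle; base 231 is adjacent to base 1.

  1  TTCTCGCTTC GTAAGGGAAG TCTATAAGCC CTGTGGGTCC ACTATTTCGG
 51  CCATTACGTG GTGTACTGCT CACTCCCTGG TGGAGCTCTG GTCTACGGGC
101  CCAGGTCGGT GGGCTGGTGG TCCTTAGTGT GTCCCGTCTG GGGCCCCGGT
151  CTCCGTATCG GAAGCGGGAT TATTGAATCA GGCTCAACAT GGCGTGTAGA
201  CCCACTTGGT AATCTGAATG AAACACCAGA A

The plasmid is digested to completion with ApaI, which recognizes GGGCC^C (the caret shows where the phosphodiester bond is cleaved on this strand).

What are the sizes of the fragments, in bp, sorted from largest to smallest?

187, 44 bp

ApaI sites (GGGCCC) start at positions 97, 141.
ApaI cuts after base 5 of each site (before the last base), so after positions 101, 145.
Circular molecule, 2 cuts → 2 fragments:
  102–145 → 44 bp
  146–231 then 1–101 → 86 + 101 = 187 bp
Sorted largest to smallest: 187, 44 bp.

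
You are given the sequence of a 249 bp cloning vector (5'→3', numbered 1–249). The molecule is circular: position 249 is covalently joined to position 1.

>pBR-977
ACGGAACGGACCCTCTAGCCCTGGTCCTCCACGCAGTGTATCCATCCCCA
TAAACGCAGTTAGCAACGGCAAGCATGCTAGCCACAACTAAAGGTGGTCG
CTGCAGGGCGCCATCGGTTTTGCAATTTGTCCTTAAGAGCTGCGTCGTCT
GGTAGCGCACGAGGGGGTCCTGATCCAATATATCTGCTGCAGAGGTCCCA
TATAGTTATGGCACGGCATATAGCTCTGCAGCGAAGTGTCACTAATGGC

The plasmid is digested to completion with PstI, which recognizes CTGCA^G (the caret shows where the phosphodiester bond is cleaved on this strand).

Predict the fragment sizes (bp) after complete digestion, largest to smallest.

124, 86, 39 bp

PstI sites (CTGCAG) start at positions 101, 187, 226.
PstI cuts after base 5 of each site (before the last base), so after positions 105, 191, 230.
Circular molecule, 3 cuts → 3 fragments:
  106–191 → 86 bp
  192–230 → 39 bp
  231–249 then 1–105 → 19 + 105 = 124 bp
Sorted largest to smallest: 124, 86, 39 bp.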